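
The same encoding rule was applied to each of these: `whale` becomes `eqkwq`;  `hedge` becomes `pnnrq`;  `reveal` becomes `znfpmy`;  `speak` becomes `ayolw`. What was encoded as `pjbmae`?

Each letter shifts forward by (position + 8), i.e. 8, 9, 10, … — the shift grows by one for each successive letter.
Reversing it on pjbmae: p−8=h, j−9=a, b−10=r, m−11=b, a−12=o, e−13=r.

harbor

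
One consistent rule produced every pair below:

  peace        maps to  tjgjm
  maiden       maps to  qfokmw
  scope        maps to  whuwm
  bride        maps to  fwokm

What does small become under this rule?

wrgst

In peace: p→t is +4, e→j is +5, a→g is +6, c→j is +7 — the shift increases by 1 each position. The shift increases by 1 at each position, starting from +4: 4, 5, 6, ….
For small: s+4=w, m+5=r, a+6=g, l+7=s, l+8=t.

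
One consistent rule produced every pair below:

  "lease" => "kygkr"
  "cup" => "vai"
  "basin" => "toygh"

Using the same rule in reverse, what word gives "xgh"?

The output letters match the input read backwards, each shifted +6: lease reversed is esael. Two steps: reverse the string, then apply a Caesar shift of +6.
Decoding xgh: shift back: x−6=r, g−6=a, h−6=b → rab; then reverse → bar.

bar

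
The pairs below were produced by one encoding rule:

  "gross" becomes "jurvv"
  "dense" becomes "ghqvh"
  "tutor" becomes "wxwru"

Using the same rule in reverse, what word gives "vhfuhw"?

Compare letters: g→j is +3, r→u is +3, o→r is +3 — a constant shift. It's a constant shift of +3 (ROT3).
Undoing it on vhfuhw: v−3=s, h−3=e, f−3=c, u−3=r, h−3=e, w−3=t.

secret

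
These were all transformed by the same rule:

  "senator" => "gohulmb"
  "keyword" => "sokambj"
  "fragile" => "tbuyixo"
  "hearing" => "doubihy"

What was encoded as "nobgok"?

Treating letters as 0–25, the rule is x ↦ 5x + 20 (mod 26).
Reversing it on nobgok: n(13)→21·(13−20)≡9=j; o(14)→21·(14−20)≡4=e; b(1)→21·(1−20)≡17=r; g(6)→21·(6−20)≡18=s; o(14)→21·(14−20)≡4=e; k(10)→21·(10−20)≡24=y (all mod 26).

jersey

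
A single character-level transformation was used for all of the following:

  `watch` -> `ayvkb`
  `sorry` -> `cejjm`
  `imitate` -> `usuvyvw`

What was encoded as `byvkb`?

hatch

w(22)→a(0) and a(0)→y(24) fit y≡19x+24 (mod 26); the inverse of 19 mod 26 is 11. This is an affine cipher: with a=0,…,z=25, each position x becomes (19x+24) mod 26.
Reversing it on byvkb: b(1)→11·(1−24)≡7=h; y(24)→11·(24−24)≡0=a; v(21)→11·(21−24)≡19=t; k(10)→11·(10−24)≡2=c; b(1)→11·(1−24)≡7=h (all mod 26).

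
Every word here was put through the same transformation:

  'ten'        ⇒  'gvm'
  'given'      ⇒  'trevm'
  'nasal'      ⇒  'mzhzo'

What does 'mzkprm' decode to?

napkin

Each pair mirrors across the alphabet (t↔g, e↔v, n↔m): positions sum to 25. Each letter is replaced by its mirror in the alphabet: a↔z, b↔y, c↔x, and so on (the Atbash cipher).
Decoding mzkprm: m↔n, z↔a, k↔p, p↔k, r↔i, m↔n.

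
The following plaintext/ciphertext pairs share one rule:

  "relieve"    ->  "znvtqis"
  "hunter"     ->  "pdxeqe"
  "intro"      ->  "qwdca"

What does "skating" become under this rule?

Letter i (0-indexed) is shifted by i+8, so successive shifts are 8, 9, 10, ….
On skating: s+8=a, k+9=t, a+10=k, t+11=e, i+12=u, n+13=a, g+14=u.

atkeuau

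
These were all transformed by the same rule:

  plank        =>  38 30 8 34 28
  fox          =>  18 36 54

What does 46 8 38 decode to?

p(#16)→38 and l(#12)→30: differences scale by 2, so n = 2·pos + 6. With a=1..z=26, the number is 2·pos + 6.
Undoing it on 46 8 38: 46→(46−6)÷2=20=t, 8→(8−6)÷2=1=a, 38→(38−6)÷2=16=p.

tap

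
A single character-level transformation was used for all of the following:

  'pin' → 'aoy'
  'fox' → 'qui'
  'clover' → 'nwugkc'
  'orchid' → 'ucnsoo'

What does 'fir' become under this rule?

qoc

Vowels shift forward by 6 and consonants shift forward by 11.
Applying it to fir: f(cons)+11=q, i(vowel)+6=o, r(cons)+11=c.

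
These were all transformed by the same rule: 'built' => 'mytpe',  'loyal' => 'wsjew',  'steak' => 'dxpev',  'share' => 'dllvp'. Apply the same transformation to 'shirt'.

dltve

Shifts by position in built: pos 0: b→m (+11), pos 1: u→y (+4), pos 2: i→t (+11), pos 3: l→p (+4) — repeating every 2. The shifts repeat in a cycle of length 2: positions 0,1,… shift by +11, +4, then the pattern repeats.
On shirt: s+11=d, h+4=l, i+11=t, r+4=v, t+11=e.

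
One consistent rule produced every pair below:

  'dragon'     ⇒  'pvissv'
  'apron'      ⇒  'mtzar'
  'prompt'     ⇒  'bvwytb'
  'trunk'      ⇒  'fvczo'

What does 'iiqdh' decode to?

Shifts by position in dragon: pos 0: d→p (+12), pos 1: r→v (+4), pos 2: a→i (+8), pos 3: g→s (+12), pos 4: o→s (+4), pos 5: n→v (+8) — repeating every 3. A repeating key of period 3 is used — shifts +12, +4, +8 over and over.
Reversing it on iiqdh: i−12=w, i−4=e, q−8=i, d−12=r, h−4=d.

weird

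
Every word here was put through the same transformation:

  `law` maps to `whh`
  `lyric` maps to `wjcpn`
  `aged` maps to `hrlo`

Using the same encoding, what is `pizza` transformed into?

Two shifts are in play — +7 for a/e/i/o/u, +11 for every other letter.
On pizza: p(cons)+11=a, i(vowel)+7=p, z(cons)+11=k, z(cons)+11=k, a(vowel)+7=h.

apkkh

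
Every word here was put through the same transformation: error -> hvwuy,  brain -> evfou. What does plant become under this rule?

The shift increases by 1 at each position, starting from +3: 3, 4, 5, ….
Applying it to plant: p+3=s, l+4=p, a+5=f, n+6=t, t+7=a.

spfta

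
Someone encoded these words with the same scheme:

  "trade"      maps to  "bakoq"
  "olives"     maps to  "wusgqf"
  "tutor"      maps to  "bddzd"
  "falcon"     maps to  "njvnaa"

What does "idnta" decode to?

audio

In trade: t→b is +8, r→a is +9, a→k is +10, d→o is +11 — the shift increases by 1 each position. Each letter shifts forward by (position + 8), i.e. 8, 9, 10, … — the shift grows by one for each successive letter.
Decoding idnta: i−8=a, d−9=u, n−10=d, t−11=i, a−12=o.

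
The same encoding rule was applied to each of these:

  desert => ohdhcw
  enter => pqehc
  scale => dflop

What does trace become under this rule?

eulfp

Shifts by position in desert: pos 0: d→o (+11), pos 1: e→h (+3), pos 2: s→d (+11), pos 3: e→h (+3) — repeating every 2. A repeating key of period 2 is used — shifts +11, +3 over and over.
For trace: t+11=e, r+3=u, a+11=l, c+3=f, e+11=p.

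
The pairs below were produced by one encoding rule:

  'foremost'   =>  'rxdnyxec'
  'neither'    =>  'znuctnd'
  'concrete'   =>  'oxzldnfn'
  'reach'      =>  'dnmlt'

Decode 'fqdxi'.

Shifts by position in foremost: pos 0: f→r (+12), pos 1: o→x (+9), pos 2: r→d (+12), pos 3: e→n (+9) — repeating every 2. The shifts repeat in a cycle of length 2: positions 0,1,… shift by +12, +9, then the pattern repeats.
Reversing it on fqdxi: f−12=t, q−9=h, d−12=r, x−9=o, i−12=w.

throw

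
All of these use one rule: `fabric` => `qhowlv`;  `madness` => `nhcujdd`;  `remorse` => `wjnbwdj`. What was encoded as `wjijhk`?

repeat

f(5)→q(16) and a(0)→h(7) fit y≡7x+7 (mod 26); the inverse of 7 mod 26 is 15. This is an affine cipher: with a=0,…,z=25, each position x becomes (7x+7) mod 26.
Undoing it on wjijhk: w(22)→15·(22−7)≡17=r; j(9)→15·(9−7)≡4=e; i(8)→15·(8−7)≡15=p; j(9)→15·(9−7)≡4=e; h(7)→15·(7−7)≡0=a; k(10)→15·(10−7)≡19=t (all mod 26).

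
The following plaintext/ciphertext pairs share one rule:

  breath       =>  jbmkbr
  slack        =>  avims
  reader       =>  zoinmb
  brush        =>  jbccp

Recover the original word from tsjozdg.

Shifts by position in breath: pos 0: b→j (+8), pos 1: r→b (+10), pos 2: e→m (+8), pos 3: a→k (+10) — repeating every 2. It's a Vigenère-style cipher with numeric key [8,10]: position i shifts by key[i mod 2].
Undoing it on tsjozdg: t−8=l, s−10=i, j−8=b, o−10=e, z−8=r, d−10=t, g−8=y.

liberty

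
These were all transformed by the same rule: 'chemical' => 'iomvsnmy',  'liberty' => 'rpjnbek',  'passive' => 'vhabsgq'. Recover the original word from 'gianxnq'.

absence

In chemical: c→i is +6, h→o is +7, e→m is +8, m→v is +9 — the shift increases by 1 each position. The shift increases by 1 at each position, starting from +6: 6, 7, 8, ….
Reversing it on gianxnq: g−6=a, i−7=b, a−8=s, n−9=e, x−10=n, n−11=c, q−12=e.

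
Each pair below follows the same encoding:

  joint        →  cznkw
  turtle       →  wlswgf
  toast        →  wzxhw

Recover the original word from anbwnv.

j(9)→c(2) and o(14)→z(25) fit y≡15x+23 (mod 26); the inverse of 15 mod 26 is 7. Each letter's alphabet position (a=0..z=25) is mapped through 15·x+23 mod 26 — an affine cipher.
Reversing it on anbwnv: a(0)→7·(0−23)≡21=v; n(13)→7·(13−23)≡8=i; b(1)→7·(1−23)≡2=c; w(22)→7·(22−23)≡19=t; n(13)→7·(13−23)≡8=i; v(21)→7·(21−23)≡12=m (all mod 26).

victim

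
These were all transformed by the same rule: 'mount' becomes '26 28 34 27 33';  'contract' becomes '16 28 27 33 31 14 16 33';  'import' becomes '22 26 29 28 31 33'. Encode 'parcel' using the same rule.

29 14 31 16 18 25

m is letter #13 and maps to 26: an offset of 13. Each letter is replaced by its alphabet position (a=1..z=26) + 13.
Applying it to parcel: p=16→29, a=1→14, r=18→31, c=3→16, e=5→18, l=12→25.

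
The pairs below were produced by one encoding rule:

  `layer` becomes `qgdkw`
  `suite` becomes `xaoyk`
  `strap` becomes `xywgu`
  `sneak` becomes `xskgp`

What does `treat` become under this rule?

ywkgy

The shift depends on letter class: consonant l→q is +5, but vowel a→g is +6. Vowels shift forward by 6 and consonants shift forward by 5.
On treat: t(cons)+5=y, r(cons)+5=w, e(vowel)+6=k, a(vowel)+6=g, t(cons)+5=y.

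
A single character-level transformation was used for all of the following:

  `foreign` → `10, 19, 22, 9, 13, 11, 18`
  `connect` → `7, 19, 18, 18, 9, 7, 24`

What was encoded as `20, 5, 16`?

f is letter #6 and maps to 10: an offset of 4. Each letter is replaced by its alphabet position (a=1..z=26) + 4.
Undoing it on 20, 5, 16: 20→(20−4)÷1=16=p, 5→(5−4)÷1=1=a, 16→(16−4)÷1=12=l.

pal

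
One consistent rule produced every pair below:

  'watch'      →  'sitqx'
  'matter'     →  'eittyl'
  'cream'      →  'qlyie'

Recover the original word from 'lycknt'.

This is an affine cipher: with a=0,…,z=25, each position x becomes (17x+8) mod 26.
Decoding lycknt: l(11)→23·(11−8)≡17=r; y(24)→23·(24−8)≡4=e; c(2)→23·(2−8)≡18=s; k(10)→23·(10−8)≡20=u; n(13)→23·(13−8)≡11=l; t(19)→23·(19−8)≡19=t (all mod 26).

result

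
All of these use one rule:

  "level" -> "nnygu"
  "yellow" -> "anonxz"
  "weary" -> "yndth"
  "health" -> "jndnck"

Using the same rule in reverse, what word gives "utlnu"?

Shifts by position in level: pos 0: l→n (+2), pos 1: e→n (+9), pos 2: v→y (+3), pos 3: e→g (+2), pos 4: l→u (+9) — repeating every 3. It's a Vigenère-style cipher with numeric key [2,9,3]: position i shifts by key[i mod 3].
Reversing it on utlnu: u−2=s, t−9=k, l−3=i, n−2=l, u−9=l.

skill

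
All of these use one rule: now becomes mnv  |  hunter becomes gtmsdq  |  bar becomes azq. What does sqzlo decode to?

Compare letters: n→m is +25, o→n is +25, w→v is +25 — a constant shift. It's a constant shift of +25 (ROT25).
Decoding sqzlo: s−25=t, q−25=r, z−25=a, l−25=m, o−25=p.

tramp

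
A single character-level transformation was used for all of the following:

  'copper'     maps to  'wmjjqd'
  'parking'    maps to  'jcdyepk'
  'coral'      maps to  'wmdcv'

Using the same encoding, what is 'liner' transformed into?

Treating letters as 0–25, the rule is x ↦ 23x + 2 (mod 26).
Applying it to liner: l(11)→23·11+2≡21=v; i(8)→23·8+2≡4=e; n(13)→23·13+2≡15=p; e(4)→23·4+2≡16=q; r(17)→23·17+2≡3=d (all mod 26).

vepqd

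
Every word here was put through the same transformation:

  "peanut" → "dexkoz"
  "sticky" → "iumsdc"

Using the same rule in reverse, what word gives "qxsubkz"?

parking

The output letters match the input read backwards, each shifted +10: peanut reversed is tunaep. The word is reversed, then every letter is shifted forward by 10.
Reversing it on qxsubkz: shift back: q−10=g, x−10=n, s−10=i, u−10=k, b−10=r, k−10=a, z−10=p → gnikrap; then reverse → parking.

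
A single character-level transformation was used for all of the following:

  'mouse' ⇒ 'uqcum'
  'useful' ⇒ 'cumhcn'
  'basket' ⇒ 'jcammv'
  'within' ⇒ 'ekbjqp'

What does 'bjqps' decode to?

think

Shifts by position in mouse: pos 0: m→u (+8), pos 1: o→q (+2), pos 2: u→c (+8), pos 3: s→u (+2) — repeating every 2. A repeating key of period 2 is used — shifts +8, +2 over and over.
Decoding bjqps: b−8=t, j−2=h, q−8=i, p−2=n, s−8=k.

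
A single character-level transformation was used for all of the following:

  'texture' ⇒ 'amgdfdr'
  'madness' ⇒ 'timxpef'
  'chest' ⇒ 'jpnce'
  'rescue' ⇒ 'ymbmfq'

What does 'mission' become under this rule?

In texture: t→a is +7, e→m is +8, x→g is +9, t→d is +10 — the shift increases by 1 each position. The shift increases by 1 at each position, starting from +7: 7, 8, 9, ….
Applying it to mission: m+7=t, i+8=q, s+9=b, s+10=c, i+11=t, o+12=a, n+13=a.

tqbctaa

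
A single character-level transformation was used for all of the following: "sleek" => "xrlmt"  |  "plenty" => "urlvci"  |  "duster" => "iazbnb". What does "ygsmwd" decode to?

In sleek: s→x is +5, l→r is +6, e→l is +7, e→m is +8 — the shift increases by 1 each position. The shift increases by 1 at each position, starting from +5: 5, 6, 7, ….
Undoing it on ygsmwd: y−5=t, g−6=a, s−7=l, m−8=e, w−9=n, d−10=t.

talent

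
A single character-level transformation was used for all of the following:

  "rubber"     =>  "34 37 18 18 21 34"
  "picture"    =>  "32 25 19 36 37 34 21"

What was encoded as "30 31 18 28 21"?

noble

Letters become their 1-based position plus 16 (so a→17, b→18, …).
Decoding 30 31 18 28 21: 30→(30−16)÷1=14=n, 31→(31−16)÷1=15=o, 18→(18−16)÷1=2=b, 28→(28−16)÷1=12=l, 21→(21−16)÷1=5=e.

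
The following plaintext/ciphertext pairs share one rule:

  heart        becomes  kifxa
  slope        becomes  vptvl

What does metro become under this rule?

In heart: h→k is +3, e→i is +4, a→f is +5, r→x is +6 — the shift increases by 1 each position. Letter i (0-indexed) is shifted by i+3, so successive shifts are 3, 4, 5, ….
For metro: m+3=p, e+4=i, t+5=y, r+6=x, o+7=v.

piyxv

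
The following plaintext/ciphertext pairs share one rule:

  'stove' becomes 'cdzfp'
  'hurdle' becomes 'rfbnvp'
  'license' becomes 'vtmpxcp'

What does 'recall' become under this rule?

bpmlvv

The shift depends on letter class: consonant s→c is +10, but vowel o→z is +11. Vowels shift forward by 11 and consonants shift forward by 10.
Applying it to recall: r(cons)+10=b, e(vowel)+11=p, c(cons)+10=m, a(vowel)+11=l, l(cons)+10=v, l(cons)+10=v.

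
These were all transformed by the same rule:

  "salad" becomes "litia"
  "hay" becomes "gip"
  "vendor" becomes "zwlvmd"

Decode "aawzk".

cross

The output letters match the input read backwards, each shifted +8: salad reversed is dalas. Read the word backwards and shift each letter +8.
Reversing it on aawzk: shift back: a−8=s, a−8=s, w−8=o, z−8=r, k−8=c → ssorc; then reverse → cross.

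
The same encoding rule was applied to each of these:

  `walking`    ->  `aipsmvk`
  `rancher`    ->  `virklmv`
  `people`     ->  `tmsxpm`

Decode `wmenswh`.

It's a Vigenère-style cipher with numeric key [4,8]: position i shifts by key[i mod 2].
Reversing it on wmenswh: w−4=s, m−8=e, e−4=a, n−8=f, s−4=o, w−8=o, h−4=d.

seafood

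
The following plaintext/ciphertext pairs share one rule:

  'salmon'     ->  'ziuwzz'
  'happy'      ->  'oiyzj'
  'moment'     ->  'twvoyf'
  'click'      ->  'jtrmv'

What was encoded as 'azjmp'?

In salmon: s→z is +7, a→i is +8, l→u is +9, m→w is +10 — the shift increases by 1 each position. Each letter shifts forward by (position + 7), i.e. 7, 8, 9, … — the shift grows by one for each successive letter.
Reversing it on azjmp: a−7=t, z−8=r, j−9=a, m−10=c, p−11=e.

trace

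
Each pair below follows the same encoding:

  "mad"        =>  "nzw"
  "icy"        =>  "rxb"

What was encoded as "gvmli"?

Each pair mirrors across the alphabet (m↔n, a↔z, d↔w): positions sum to 25. This is the alphabet-reversal cipher (Atbash): a becomes z, b becomes y, etc.
Reversing it on gvmli: g↔t, v↔e, m↔n, l↔o, i↔r.

tenor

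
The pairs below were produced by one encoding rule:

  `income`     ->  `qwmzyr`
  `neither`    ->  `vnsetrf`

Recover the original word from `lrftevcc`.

division

In income: i→q is +8, n→w is +9, c→m is +10, o→z is +11 — the shift increases by 1 each position. Each letter shifts forward by (position + 8), i.e. 8, 9, 10, … — the shift grows by one for each successive letter.
Decoding lrftevcc: l−8=d, r−9=i, f−10=v, t−11=i, e−12=s, v−13=i, c−14=o, c−15=n.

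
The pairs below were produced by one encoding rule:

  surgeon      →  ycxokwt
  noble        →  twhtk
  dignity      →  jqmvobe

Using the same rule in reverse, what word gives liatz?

fault

Shifts by position in surgeon: pos 0: s→y (+6), pos 1: u→c (+8), pos 2: r→x (+6), pos 3: g→o (+8) — repeating every 2. It's a Vigenère-style cipher with numeric key [6,8]: position i shifts by key[i mod 2].
Reversing it on liatz: l−6=f, i−8=a, a−6=u, t−8=l, z−6=t.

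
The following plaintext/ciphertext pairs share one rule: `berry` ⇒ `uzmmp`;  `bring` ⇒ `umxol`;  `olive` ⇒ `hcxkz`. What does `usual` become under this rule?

rfrbc

b(1)→u(20) and e(4)→z(25) fit y≡19x+1 (mod 26); the inverse of 19 mod 26 is 11. This is an affine cipher: with a=0,…,z=25, each position x becomes (19x+1) mod 26.
Applying it to usual: u(20)→19·20+1≡17=r; s(18)→19·18+1≡5=f; u(20)→19·20+1≡17=r; a(0)→19·0+1≡1=b; l(11)→19·11+1≡2=c (all mod 26).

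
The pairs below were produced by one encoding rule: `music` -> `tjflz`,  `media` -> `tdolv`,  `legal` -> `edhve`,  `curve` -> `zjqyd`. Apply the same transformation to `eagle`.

dvhed

m(12)→t(19) and u(20)→j(9) fit y≡15x+21 (mod 26); the inverse of 15 mod 26 is 7. Each letter's alphabet position (a=0..z=25) is mapped through 15·x+21 mod 26 — an affine cipher.
Applying it to eagle: e(4)→15·4+21≡3=d; a(0)→15·0+21≡21=v; g(6)→15·6+21≡7=h; l(11)→15·11+21≡4=e; e(4)→15·4+21≡3=d (all mod 26).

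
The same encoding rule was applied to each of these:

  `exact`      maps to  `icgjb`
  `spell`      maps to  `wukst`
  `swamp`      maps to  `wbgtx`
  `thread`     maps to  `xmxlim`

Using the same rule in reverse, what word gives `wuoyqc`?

spirit

In exact: e→i is +4, x→c is +5, a→g is +6, c→j is +7 — the shift increases by 1 each position. The shift increases by 1 at each position, starting from +4: 4, 5, 6, ….
Decoding wuoyqc: w−4=s, u−5=p, o−6=i, y−7=r, q−8=i, c−9=t.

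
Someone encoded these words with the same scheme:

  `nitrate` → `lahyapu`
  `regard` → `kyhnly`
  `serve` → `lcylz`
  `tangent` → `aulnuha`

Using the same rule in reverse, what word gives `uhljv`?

ocean

The output letters match the input read backwards, each shifted +7: nitrate reversed is etartin. Read the word backwards and shift each letter +7.
Reversing it on uhljv: shift back: u−7=n, h−7=a, l−7=e, j−7=c, v−7=o → naeco; then reverse → ocean.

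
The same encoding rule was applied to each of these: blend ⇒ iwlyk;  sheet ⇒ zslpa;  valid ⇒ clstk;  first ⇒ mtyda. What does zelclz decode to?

Shifts by position in blend: pos 0: b→i (+7), pos 1: l→w (+11), pos 2: e→l (+7), pos 3: n→y (+11) — repeating every 2. The shifts repeat in a cycle of length 2: positions 0,1,… shift by +7, +11, then the pattern repeats.
Undoing it on zelclz: z−7=s, e−11=t, l−7=e, c−11=r, l−7=e, z−11=o.

stereo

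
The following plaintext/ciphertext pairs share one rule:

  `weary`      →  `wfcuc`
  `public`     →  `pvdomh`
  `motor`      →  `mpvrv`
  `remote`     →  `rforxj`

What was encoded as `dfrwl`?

In weary: w→w is +0, e→f is +1, a→c is +2, r→u is +3 — the shift increases by 1 each position. The shift increases by 1 at each position, starting from +0: 0, 1, 2, ….
Undoing it on dfrwl: d−0=d, f−1=e, r−2=p, w−3=t, l−4=h.

depth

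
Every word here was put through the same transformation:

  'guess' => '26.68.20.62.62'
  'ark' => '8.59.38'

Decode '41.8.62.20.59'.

g(#7)→26 and u(#21)→68: differences scale by 3, so n = 3·pos + 5. Each letter becomes 3×(its alphabet position, a=1..z=26) + 5.
Undoing it on 41.8.62.20.59: 41→(41−5)÷3=12=l, 8→(8−5)÷3=1=a, 62→(62−5)÷3=19=s, 20→(20−5)÷3=5=e, 59→(59−5)÷3=18=r.

laser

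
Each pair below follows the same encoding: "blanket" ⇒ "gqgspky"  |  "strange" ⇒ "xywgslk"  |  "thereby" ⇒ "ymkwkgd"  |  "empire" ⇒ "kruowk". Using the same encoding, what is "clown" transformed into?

hqubs

The shift depends on letter class: consonant b→g is +5, but vowel a→g is +6. Two shifts are in play — +6 for a/e/i/o/u, +5 for every other letter.
For clown: c(cons)+5=h, l(cons)+5=q, o(vowel)+6=u, w(cons)+5=b, n(cons)+5=s.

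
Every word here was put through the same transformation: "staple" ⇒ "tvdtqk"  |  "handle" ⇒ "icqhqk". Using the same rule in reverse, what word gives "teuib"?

In staple: s→t is +1, t→v is +2, a→d is +3, p→t is +4 — the shift increases by 1 each position. The shift increases by 1 at each position, starting from +1: 1, 2, 3, ….
Reversing it on teuib: t−1=s, e−2=c, u−3=r, i−4=e, b−5=w.

screw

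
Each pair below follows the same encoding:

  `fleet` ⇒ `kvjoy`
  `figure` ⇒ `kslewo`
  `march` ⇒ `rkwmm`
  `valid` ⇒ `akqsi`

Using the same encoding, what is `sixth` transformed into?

xscdm

Shifts by position in fleet: pos 0: f→k (+5), pos 1: l→v (+10), pos 2: e→j (+5), pos 3: e→o (+10) — repeating every 2. The shifts repeat in a cycle of length 2: positions 0,1,… shift by +5, +10, then the pattern repeats.
On sixth: s+5=x, i+10=s, x+5=c, t+10=d, h+5=m.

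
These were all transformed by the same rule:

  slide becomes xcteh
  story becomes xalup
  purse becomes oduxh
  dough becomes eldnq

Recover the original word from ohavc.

petal

s(18)→x(23) and l(11)→c(2) fit y≡3x+21 (mod 26); the inverse of 3 mod 26 is 9. Treating letters as 0–25, the rule is x ↦ 3x + 21 (mod 26).
Undoing it on ohavc: o(14)→9·(14−21)≡15=p; h(7)→9·(7−21)≡4=e; a(0)→9·(0−21)≡19=t; v(21)→9·(21−21)≡0=a; c(2)→9·(2−21)≡11=l (all mod 26).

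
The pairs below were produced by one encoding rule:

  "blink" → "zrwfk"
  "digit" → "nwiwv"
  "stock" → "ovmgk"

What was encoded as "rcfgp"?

b(1)→z(25) and l(11)→r(17) fit y≡7x+18 (mod 26); the inverse of 7 mod 26 is 15. Each letter's alphabet position (a=0..z=25) is mapped through 7·x+18 mod 26 — an affine cipher.
Decoding rcfgp: r(17)→15·(17−18)≡11=l; c(2)→15·(2−18)≡20=u; f(5)→15·(5−18)≡13=n; g(6)→15·(6−18)≡2=c; p(15)→15·(15−18)≡7=h (all mod 26).

lunch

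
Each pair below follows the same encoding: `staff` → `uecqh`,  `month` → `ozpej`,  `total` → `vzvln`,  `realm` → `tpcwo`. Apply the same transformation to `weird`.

ypkcf

Shifts by position in staff: pos 0: s→u (+2), pos 1: t→e (+11), pos 2: a→c (+2), pos 3: f→q (+11) — repeating every 2. The shifts repeat in a cycle of length 2: positions 0,1,… shift by +2, +11, then the pattern repeats.
For weird: w+2=y, e+11=p, i+2=k, r+11=c, d+2=f.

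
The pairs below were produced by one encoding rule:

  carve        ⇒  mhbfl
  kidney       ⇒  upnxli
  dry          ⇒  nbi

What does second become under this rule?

clmvxn

The shift depends on letter class: consonant c→m is +10, but vowel a→h is +7. Vowels shift forward by 7 and consonants shift forward by 10.
On second: s(cons)+10=c, e(vowel)+7=l, c(cons)+10=m, o(vowel)+7=v, n(cons)+10=x, d(cons)+10=n.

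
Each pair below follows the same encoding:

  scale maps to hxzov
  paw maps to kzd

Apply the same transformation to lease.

Each pair mirrors across the alphabet (s↔h, c↔x, a↔z): positions sum to 25. This is the alphabet-reversal cipher (Atbash): a becomes z, b becomes y, etc.
On lease: l↔o, e↔v, a↔z, s↔h, e↔v.

ovzhv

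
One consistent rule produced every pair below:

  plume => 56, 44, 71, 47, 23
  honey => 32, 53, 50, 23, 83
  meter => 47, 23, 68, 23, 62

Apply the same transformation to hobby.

32, 53, 14, 14, 83

p(#16)→56 and l(#12)→44: differences scale by 3, so n = 3·pos + 8. The formula is n = 3×(alphabet index, a=1) + 8.
Applying it to hobby: h=8→32, o=15→53, b=2→14, b=2→14, y=25→83.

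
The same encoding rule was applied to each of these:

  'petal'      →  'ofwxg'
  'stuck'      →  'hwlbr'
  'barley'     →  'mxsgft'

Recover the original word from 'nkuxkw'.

p(15)→o(14) and e(4)→f(5) fit y≡15x+23 (mod 26); the inverse of 15 mod 26 is 7. Treating letters as 0–25, the rule is x ↦ 15x + 23 (mod 26).
Decoding nkuxkw: n(13)→7·(13−23)≡8=i; k(10)→7·(10−23)≡13=n; u(20)→7·(20−23)≡5=f; x(23)→7·(23−23)≡0=a; k(10)→7·(10−23)≡13=n; w(22)→7·(22−23)≡19=t (all mod 26).

infant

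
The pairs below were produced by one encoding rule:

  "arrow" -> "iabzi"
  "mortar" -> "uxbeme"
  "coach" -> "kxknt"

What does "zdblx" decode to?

rural

In arrow: a→i is +8, r→a is +9, r→b is +10, o→z is +11 — the shift increases by 1 each position. The shift increases by 1 at each position, starting from +8: 8, 9, 10, ….
Decoding zdblx: z−8=r, d−9=u, b−10=r, l−11=a, x−12=l.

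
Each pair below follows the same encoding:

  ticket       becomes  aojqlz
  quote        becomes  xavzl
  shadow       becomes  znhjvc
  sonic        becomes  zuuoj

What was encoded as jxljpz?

credit

A repeating key of period 2 is used — shifts +7, +6 over and over.
Decoding jxljpz: j−7=c, x−6=r, l−7=e, j−6=d, p−7=i, z−6=t.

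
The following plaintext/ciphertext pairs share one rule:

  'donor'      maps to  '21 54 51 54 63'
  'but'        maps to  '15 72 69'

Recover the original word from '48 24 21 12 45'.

medal

With a=1..z=26, the number is 3·pos + 9.
Reversing it on 48 24 21 12 45: 48→(48−9)÷3=13=m, 24→(24−9)÷3=5=e, 21→(21−9)÷3=4=d, 12→(12−9)÷3=1=a, 45→(45−9)÷3=12=l.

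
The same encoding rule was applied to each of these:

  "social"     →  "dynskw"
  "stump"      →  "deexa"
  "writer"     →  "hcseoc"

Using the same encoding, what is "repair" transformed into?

The shift depends on letter class: consonant s→d is +11, but vowel o→y is +10. Two shifts are in play — +10 for a/e/i/o/u, +11 for every other letter.
For repair: r(cons)+11=c, e(vowel)+10=o, p(cons)+11=a, a(vowel)+10=k, i(vowel)+10=s, r(cons)+11=c.

coaksc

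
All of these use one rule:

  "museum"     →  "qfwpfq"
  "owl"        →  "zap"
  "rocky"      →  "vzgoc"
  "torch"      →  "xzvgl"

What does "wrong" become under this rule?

The shift depends on letter class: consonant m→q is +4, but vowel u→f is +11. The rule splits by letter class: vowels +11, consonants +4.
On wrong: w(cons)+4=a, r(cons)+4=v, o(vowel)+11=z, n(cons)+4=r, g(cons)+4=k.

avzrk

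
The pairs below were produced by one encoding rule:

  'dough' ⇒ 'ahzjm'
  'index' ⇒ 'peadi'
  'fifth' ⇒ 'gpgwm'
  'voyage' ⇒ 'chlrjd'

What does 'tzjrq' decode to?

d(3)→a(0) and o(14)→h(7) fit y≡3x+17 (mod 26); the inverse of 3 mod 26 is 9. Treating letters as 0–25, the rule is x ↦ 3x + 17 (mod 26).
Undoing it on tzjrq: t(19)→9·(19−17)≡18=s; z(25)→9·(25−17)≡20=u; j(9)→9·(9−17)≡6=g; r(17)→9·(17−17)≡0=a; q(16)→9·(16−17)≡17=r (all mod 26).

sugar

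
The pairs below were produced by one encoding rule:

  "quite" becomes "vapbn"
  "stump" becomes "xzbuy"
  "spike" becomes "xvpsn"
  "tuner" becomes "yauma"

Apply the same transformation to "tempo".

The shift increases by 1 at each position, starting from +5: 5, 6, 7, ….
Applying it to tempo: t+5=y, e+6=k, m+7=t, p+8=x, o+9=x.

yktxx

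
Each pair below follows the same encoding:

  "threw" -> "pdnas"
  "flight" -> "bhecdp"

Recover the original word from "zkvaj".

Compare letters: t→p is +22, h→d is +22, r→n is +22 — a constant shift. Each letter is shifted forward by 22 in the alphabet (a Caesar shift of +22).
Undoing it on zkvaj: z−22=d, k−22=o, v−22=z, a−22=e, j−22=n.

dozen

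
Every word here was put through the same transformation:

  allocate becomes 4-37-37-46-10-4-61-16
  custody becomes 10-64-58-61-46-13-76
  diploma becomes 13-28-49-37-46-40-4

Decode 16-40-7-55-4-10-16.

a(#1)→4 and l(#12)→37: differences scale by 3, so n = 3·pos + 1. The formula is n = 3×(alphabet index, a=1) + 1.
Decoding 16-40-7-55-4-10-16: 16→(16−1)÷3=5=e, 40→(40−1)÷3=13=m, 7→(7−1)÷3=2=b, 55→(55−1)÷3=18=r, 4→(4−1)÷3=1=a, 10→(10−1)÷3=3=c, 16→(16−1)÷3=5=e.

embrace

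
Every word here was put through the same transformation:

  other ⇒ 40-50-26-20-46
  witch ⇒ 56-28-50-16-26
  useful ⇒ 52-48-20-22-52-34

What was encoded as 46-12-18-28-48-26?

radish

o(#15)→40 and t(#20)→50: differences scale by 2, so n = 2·pos + 10. The formula is n = 2×(alphabet index, a=1) + 10.
Undoing it on 46-12-18-28-48-26: 46→(46−10)÷2=18=r, 12→(12−10)÷2=1=a, 18→(18−10)÷2=4=d, 28→(28−10)÷2=9=i, 48→(48−10)÷2=19=s, 26→(26−10)÷2=8=h.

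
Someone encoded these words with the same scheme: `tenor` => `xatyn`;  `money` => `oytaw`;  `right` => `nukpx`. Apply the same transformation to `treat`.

t(19)→x(23) and e(4)→a(0) fit y≡5x+6 (mod 26); the inverse of 5 mod 26 is 21. Treating letters as 0–25, the rule is x ↦ 5x + 6 (mod 26).
Applying it to treat: t(19)→5·19+6≡23=x; r(17)→5·17+6≡13=n; e(4)→5·4+6≡0=a; a(0)→5·0+6≡6=g; t(19)→5·19+6≡23=x (all mod 26).

xnagx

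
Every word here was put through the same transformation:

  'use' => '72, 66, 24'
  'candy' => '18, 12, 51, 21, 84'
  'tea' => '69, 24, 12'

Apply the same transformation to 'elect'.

24, 45, 24, 18, 69

u(#21)→72 and s(#19)→66: differences scale by 3, so n = 3·pos + 9. The formula is n = 3×(alphabet index, a=1) + 9.
On elect: e=5→24, l=12→45, e=5→24, c=3→18, t=20→69.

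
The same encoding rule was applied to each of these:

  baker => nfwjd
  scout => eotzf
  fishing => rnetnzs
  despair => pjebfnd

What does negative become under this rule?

The shift depends on letter class: consonant b→n is +12, but vowel a→f is +5. Two shifts are in play — +5 for a/e/i/o/u, +12 for every other letter.
For negative: n(cons)+12=z, e(vowel)+5=j, g(cons)+12=s, a(vowel)+5=f, t(cons)+12=f, i(vowel)+5=n, v(cons)+12=h, e(vowel)+5=j.

zjsffnhj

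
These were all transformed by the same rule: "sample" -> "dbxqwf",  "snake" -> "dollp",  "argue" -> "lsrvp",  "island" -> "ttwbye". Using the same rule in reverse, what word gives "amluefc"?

platter

Shifts by position in sample: pos 0: s→d (+11), pos 1: a→b (+1), pos 2: m→x (+11), pos 3: p→q (+1) — repeating every 2. It's a Vigenère-style cipher with numeric key [11,1]: position i shifts by key[i mod 2].
Undoing it on amluefc: a−11=p, m−1=l, l−11=a, u−1=t, e−11=t, f−1=e, c−11=r.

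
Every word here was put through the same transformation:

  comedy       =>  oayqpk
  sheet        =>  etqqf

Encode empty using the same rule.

qybfk

Compare letters: c→o is +12, o→a is +12, m→y is +12 — a constant shift. It's a constant shift of +12 (ROT12).
For empty: e+12=q, m+12=y, p+12=b, t+12=f, y+12=k.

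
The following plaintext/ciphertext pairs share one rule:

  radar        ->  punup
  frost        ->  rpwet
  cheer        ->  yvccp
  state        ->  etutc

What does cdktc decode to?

elite

Treating letters as 0–25, the rule is x ↦ 15x + 20 (mod 26).
Decoding cdktc: c(2)→7·(2−20)≡4=e; d(3)→7·(3−20)≡11=l; k(10)→7·(10−20)≡8=i; t(19)→7·(19−20)≡19=t; c(2)→7·(2−20)≡4=e (all mod 26).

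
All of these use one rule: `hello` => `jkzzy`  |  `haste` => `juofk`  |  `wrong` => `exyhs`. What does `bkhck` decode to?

fence

h(7)→j(9) and e(4)→k(10) fit y≡17x+20 (mod 26); the inverse of 17 mod 26 is 23. Treating letters as 0–25, the rule is x ↦ 17x + 20 (mod 26).
Reversing it on bkhck: b(1)→23·(1−20)≡5=f; k(10)→23·(10−20)≡4=e; h(7)→23·(7−20)≡13=n; c(2)→23·(2−20)≡2=c; k(10)→23·(10−20)≡4=e (all mod 26).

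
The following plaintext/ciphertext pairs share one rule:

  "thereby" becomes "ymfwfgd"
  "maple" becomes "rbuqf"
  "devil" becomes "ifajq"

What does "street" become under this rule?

The shift depends on letter class: consonant t→y is +5, but vowel e→f is +1. Two shifts are in play — +1 for a/e/i/o/u, +5 for every other letter.
For street: s(cons)+5=x, t(cons)+5=y, r(cons)+5=w, e(vowel)+1=f, e(vowel)+1=f, t(cons)+5=y.

xywffy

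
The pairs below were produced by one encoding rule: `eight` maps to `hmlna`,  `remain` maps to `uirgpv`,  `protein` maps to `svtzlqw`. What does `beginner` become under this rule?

In eight: e→h is +3, i→m is +4, g→l is +5, h→n is +6 — the shift increases by 1 each position. Letter i (0-indexed) is shifted by i+3, so successive shifts are 3, 4, 5, ….
For beginner: b+3=e, e+4=i, g+5=l, i+6=o, n+7=u, n+8=v, e+9=n, r+10=b.

eilouvnb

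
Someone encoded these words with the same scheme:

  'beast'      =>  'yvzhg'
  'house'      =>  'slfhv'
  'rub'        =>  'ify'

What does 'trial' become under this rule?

girzo

Each pair mirrors across the alphabet (b↔y, e↔v, a↔z): positions sum to 25. Letters are reflected about the middle of the alphabet (position → 25−position): Atbash.
Applying it to trial: t↔g, r↔i, i↔r, a↔z, l↔o.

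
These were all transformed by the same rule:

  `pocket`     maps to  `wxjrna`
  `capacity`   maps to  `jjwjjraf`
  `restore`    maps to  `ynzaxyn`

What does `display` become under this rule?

krzwsjf

The shift depends on letter class: consonant p→w is +7, but vowel o→x is +9. Vowels shift forward by 9 and consonants shift forward by 7.
For display: d(cons)+7=k, i(vowel)+9=r, s(cons)+7=z, p(cons)+7=w, l(cons)+7=s, a(vowel)+9=j, y(cons)+7=f.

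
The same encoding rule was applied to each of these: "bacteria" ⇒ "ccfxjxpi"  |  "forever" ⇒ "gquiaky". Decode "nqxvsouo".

Each letter shifts forward by (position + 1), i.e. 1, 2, 3, … — the shift grows by one for each successive letter.
Undoing it on nqxvsouo: n−1=m, q−2=o, x−3=u, v−4=r, s−5=n, o−6=i, u−7=n, o−8=g.

mourning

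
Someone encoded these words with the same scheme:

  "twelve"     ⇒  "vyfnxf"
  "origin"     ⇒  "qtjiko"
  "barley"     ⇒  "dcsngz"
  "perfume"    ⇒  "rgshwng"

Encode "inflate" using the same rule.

A repeating key of period 3 is used — shifts +2, +2, +1 over and over.
Applying it to inflate: i+2=k, n+2=p, f+1=g, l+2=n, a+2=c, t+1=u, e+2=g.

kpgncug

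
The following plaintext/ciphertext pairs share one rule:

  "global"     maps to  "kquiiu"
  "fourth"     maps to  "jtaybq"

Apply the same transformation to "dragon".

hwgnww

In global: g→k is +4, l→q is +5, o→u is +6, b→i is +7 — the shift increases by 1 each position. Each letter shifts forward by (position + 4), i.e. 4, 5, 6, … — the shift grows by one for each successive letter.
Applying it to dragon: d+4=h, r+5=w, a+6=g, g+7=n, o+8=w, n+9=w.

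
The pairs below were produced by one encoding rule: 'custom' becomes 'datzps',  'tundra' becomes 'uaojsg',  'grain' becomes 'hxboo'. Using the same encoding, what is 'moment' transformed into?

nunkoz

Shifts by position in custom: pos 0: c→d (+1), pos 1: u→a (+6), pos 2: s→t (+1), pos 3: t→z (+6) — repeating every 2. The shifts repeat in a cycle of length 2: positions 0,1,… shift by +1, +6, then the pattern repeats.
For moment: m+1=n, o+6=u, m+1=n, e+6=k, n+1=o, t+6=z.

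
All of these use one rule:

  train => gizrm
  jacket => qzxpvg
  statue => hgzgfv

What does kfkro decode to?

pupil

Each pair mirrors across the alphabet (t↔g, r↔i, a↔z): positions sum to 25. Each letter is replaced by its mirror in the alphabet: a↔z, b↔y, c↔x, and so on (the Atbash cipher).
Decoding kfkro: k↔p, f↔u, k↔p, r↔i, o↔l.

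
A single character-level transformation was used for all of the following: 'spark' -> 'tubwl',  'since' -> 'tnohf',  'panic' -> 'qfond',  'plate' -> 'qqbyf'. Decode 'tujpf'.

Shifts by position in spark: pos 0: s→t (+1), pos 1: p→u (+5), pos 2: a→b (+1), pos 3: r→w (+5) — repeating every 2. A repeating key of period 2 is used — shifts +1, +5 over and over.
Undoing it on tujpf: t−1=s, u−5=p, j−1=i, p−5=k, f−1=e.

spike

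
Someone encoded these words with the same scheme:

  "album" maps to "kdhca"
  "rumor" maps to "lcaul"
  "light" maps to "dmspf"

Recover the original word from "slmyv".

a(0)→k(10) and l(11)→d(3) fit y≡23x+10 (mod 26); the inverse of 23 mod 26 is 17. This is an affine cipher: with a=0,…,z=25, each position x becomes (23x+10) mod 26.
Undoing it on slmyv: s(18)→17·(18−10)≡6=g; l(11)→17·(11−10)≡17=r; m(12)→17·(12−10)≡8=i; y(24)→17·(24−10)≡4=e; v(21)→17·(21−10)≡5=f (all mod 26).

grief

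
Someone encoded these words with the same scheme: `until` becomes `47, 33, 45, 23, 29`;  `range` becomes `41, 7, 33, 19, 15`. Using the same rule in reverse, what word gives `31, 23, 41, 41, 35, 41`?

mirror

With a=1..z=26, the number is 2·pos + 5.
Reversing it on 31, 23, 41, 41, 35, 41: 31→(31−5)÷2=13=m, 23→(23−5)÷2=9=i, 41→(41−5)÷2=18=r, 41→(41−5)÷2=18=r, 35→(35−5)÷2=15=o, 41→(41−5)÷2=18=r.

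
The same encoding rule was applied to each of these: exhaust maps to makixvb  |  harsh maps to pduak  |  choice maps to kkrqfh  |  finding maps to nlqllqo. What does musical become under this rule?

uxvqfdt

Shifts by position in exhaust: pos 0: e→m (+8), pos 1: x→a (+3), pos 2: h→k (+3), pos 3: a→i (+8), pos 4: u→x (+3), pos 5: s→v (+3) — repeating every 3. It's a Vigenère-style cipher with numeric key [8,3,3]: position i shifts by key[i mod 3].
For musical: m+8=u, u+3=x, s+3=v, i+8=q, c+3=f, a+3=d, l+8=t.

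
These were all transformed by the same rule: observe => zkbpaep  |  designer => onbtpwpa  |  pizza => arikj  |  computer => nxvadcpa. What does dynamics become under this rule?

ohwlvrnb

A repeating key of period 3 is used — shifts +11, +9, +9 over and over.
For dynamics: d+11=o, y+9=h, n+9=w, a+11=l, m+9=v, i+9=r, c+11=n, s+9=b.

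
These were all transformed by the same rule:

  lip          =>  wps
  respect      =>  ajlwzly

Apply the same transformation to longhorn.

The output letters match the input read backwards, each shifted +7: lip reversed is pil. The word is reversed, then every letter is shifted forward by 7.
Applying it to longhorn: reverse → nrohgnol; then shift: n+7=u, r+7=y, o+7=v, h+7=o, g+7=n, n+7=u, o+7=v, l+7=s.

uyvonuvs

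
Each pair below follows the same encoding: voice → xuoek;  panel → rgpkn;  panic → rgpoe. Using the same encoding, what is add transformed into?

Vowels shift forward by 6 and consonants shift forward by 2.
On add: a(vowel)+6=g, d(cons)+2=f, d(cons)+2=f.

gff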